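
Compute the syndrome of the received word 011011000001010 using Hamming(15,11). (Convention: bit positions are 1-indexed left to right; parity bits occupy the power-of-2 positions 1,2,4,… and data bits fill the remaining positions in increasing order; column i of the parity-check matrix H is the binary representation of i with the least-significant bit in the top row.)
Syndrome s = H · r^T (mod 2), r = 011011000001010:
  s[0] = (101010101010101)·(011011000001010) mod 2 = 0+0+1+0+1+0+0+0+0+0+0+0+0+0+0 mod 2 = 0
  s[1] = (011001100110011)·(011011000001010) mod 2 = 0+1+1+0+0+1+0+0+0+0+0+0+0+1+0 mod 2 = 0
  s[2] = (000111100001111)·(011011000001010) mod 2 = 0+0+0+0+1+1+0+0+0+0+0+1+0+1+0 mod 2 = 0
  s[3] = (000000011111111)·(011011000001010) mod 2 = 0+0+0+0+0+0+0+0+0+0+0+1+0+1+0 mod 2 = 0
Syndrome = 0000
s = 0: no error detected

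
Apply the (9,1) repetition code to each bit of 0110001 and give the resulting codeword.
Repeat each bit 9× and concatenate:
0→000000000  1→111111111  1→111111111  0→000000000  0→000000000  0→000000000  1→111111111
Codeword = 000000000111111111111111111000000000000000000000000000111111111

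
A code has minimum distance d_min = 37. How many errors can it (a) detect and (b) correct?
(a) Detection requires d_min ≥ e+1, so e ≤ d_min − 1 = 36.
(b) Correction requires d_min ≥ 2t+1, so t ≤ ⌊(d_min − 1)/2⌋ = ⌊36/2⌋ = 18.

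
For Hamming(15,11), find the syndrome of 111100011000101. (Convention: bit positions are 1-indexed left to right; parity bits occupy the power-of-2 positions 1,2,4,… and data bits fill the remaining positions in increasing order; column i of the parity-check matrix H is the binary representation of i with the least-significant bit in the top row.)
Syndrome s = H · r^T (mod 2), r = 111100011000101:
  s[0] = (101010101010101)·(111100011000101) mod 2 = 1+0+1+0+0+0+0+0+1+0+0+0+1+0+1 mod 2 = 1
  s[1] = (011001100110011)·(111100011000101) mod 2 = 0+1+1+0+0+0+0+0+0+0+0+0+0+0+1 mod 2 = 1
  s[2] = (000111100001111)·(111100011000101) mod 2 = 0+0+0+1+0+0+0+0+0+0+0+0+1+0+1 mod 2 = 1
  s[3] = (000000011111111)·(111100011000101) mod 2 = 0+0+0+0+0+0+0+1+1+0+0+0+1+0+1 mod 2 = 0
Syndrome = 1110
Non-zero syndrome: error at position 7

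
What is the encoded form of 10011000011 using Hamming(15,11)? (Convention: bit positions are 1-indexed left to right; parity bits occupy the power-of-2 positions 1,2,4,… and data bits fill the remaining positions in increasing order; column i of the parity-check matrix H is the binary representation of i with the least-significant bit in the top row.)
Codeword c = d · G (mod 2), d = 10011000011:
  c[0] = d·G[:,0] = (10011000011)·(11011010101) mod 2 = 1+0+0+1+1+0+0+0+0+0+1 mod 2 = 0
  c[1] = d·G[:,1] = (10011000011)·(10110110011) mod 2 = 1+0+0+1+0+0+0+0+0+1+1 mod 2 = 0
  c[2] = d·G[:,2] = (10011000011)·(10000000000) mod 2 = 1+0+0+0+0+0+0+0+0+0+0 mod 2 = 1
  c[3] = d·G[:,3] = (10011000011)·(01110001111) mod 2 = 0+0+0+1+0+0+0+0+0+1+1 mod 2 = 1
  c[4] = d·G[:,4] = (10011000011)·(01000000000) mod 2 = 0+0+0+0+0+0+0+0+0+0+0 mod 2 = 0
  c[5] = d·G[:,5] = (10011000011)·(00100000000) mod 2 = 0+0+0+0+0+0+0+0+0+0+0 mod 2 = 0
  c[6] = d·G[:,6] = (10011000011)·(00010000000) mod 2 = 0+0+0+1+0+0+0+0+0+0+0 mod 2 = 1
  c[7] = d·G[:,7] = (10011000011)·(00001111111) mod 2 = 0+0+0+0+1+0+0+0+0+1+1 mod 2 = 1
  c[8] = d·G[:,8] = (10011000011)·(00001000000) mod 2 = 0+0+0+0+1+0+0+0+0+0+0 mod 2 = 1
  c[9] = d·G[:,9] = (10011000011)·(00000100000) mod 2 = 0+0+0+0+0+0+0+0+0+0+0 mod 2 = 0
  c[10] = d·G[:,10] = (10011000011)·(00000010000) mod 2 = 0+0+0+0+0+0+0+0+0+0+0 mod 2 = 0
  c[11] = d·G[:,11] = (10011000011)·(00000001000) mod 2 = 0+0+0+0+0+0+0+0+0+0+0 mod 2 = 0
  c[12] = d·G[:,12] = (10011000011)·(00000000100) mod 2 = 0+0+0+0+0+0+0+0+0+0+0 mod 2 = 0
  c[13] = d·G[:,13] = (10011000011)·(00000000010) mod 2 = 0+0+0+0+0+0+0+0+0+1+0 mod 2 = 1
  c[14] = d·G[:,14] = (10011000011)·(00000000001) mod 2 = 0+0+0+0+0+0+0+0+0+0+1 mod 2 = 1
Codeword = 001100111000011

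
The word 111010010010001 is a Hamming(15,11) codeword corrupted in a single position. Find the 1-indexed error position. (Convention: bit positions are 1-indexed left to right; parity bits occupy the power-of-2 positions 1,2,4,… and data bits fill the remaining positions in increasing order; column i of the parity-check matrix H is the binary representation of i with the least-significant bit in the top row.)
Syndrome s = H · r^T (mod 2), r = 111010010010001:
  s[0] = (101010101010101)·(111010010010001) mod 2 = 1+0+1+0+1+0+0+0+0+0+1+0+0+0+1 mod 2 = 1
  s[1] = (011001100110011)·(111010010010001) mod 2 = 0+1+1+0+0+0+0+0+0+0+1+0+0+0+1 mod 2 = 0
  s[2] = (000111100001111)·(111010010010001) mod 2 = 0+0+0+0+1+0+0+0+0+0+0+0+0+0+1 mod 2 = 0
  s[3] = (000000011111111)·(111010010010001) mod 2 = 0+0+0+0+0+0+0+1+0+0+1+0+0+0+1 mod 2 = 1
Syndrome = 1001
Column i of H is the binary representation of i, so the syndrome is the binary index of the flipped bit.
Read s = 1001 with s[0] as LSB: 1·2^0 + 0·2^1 + 0·2^2 + 1·2^3 = 9.
Error is at bit position 9.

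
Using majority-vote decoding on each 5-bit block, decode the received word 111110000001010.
Split into 5-bit blocks and majority-vote each:
  block 1 = 11111: 5 ones, 0 zeros → 1
  block 2 = 00000: 0 ones, 5 zeros → 0
  block 3 = 01010: 2 ones, 3 zeros → 0
Decoded = 100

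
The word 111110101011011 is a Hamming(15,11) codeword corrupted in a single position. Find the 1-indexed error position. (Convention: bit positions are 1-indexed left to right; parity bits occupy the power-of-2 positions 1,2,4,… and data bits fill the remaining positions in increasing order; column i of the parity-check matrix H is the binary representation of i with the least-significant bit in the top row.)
Syndrome s = H · r^T (mod 2), r = 111110101011011:
  s[0] = (101010101010101)·(111110101011011) mod 2 = 1+0+1+0+1+0+1+0+1+0+1+0+0+0+1 mod 2 = 1
  s[1] = (011001100110011)·(111110101011011) mod 2 = 0+1+1+0+0+0+1+0+0+0+1+0+0+1+1 mod 2 = 0
  s[2] = (000111100001111)·(111110101011011) mod 2 = 0+0+0+1+1+0+1+0+0+0+0+1+0+1+1 mod 2 = 0
  s[3] = (000000011111111)·(111110101011011) mod 2 = 0+0+0+0+0+0+0+0+1+0+1+1+0+1+1 mod 2 = 1
Syndrome = 1001
Column i of H is the binary representation of i, so the syndrome is the binary index of the flipped bit.
Read s = 1001 with s[0] as LSB: 1·2^0 + 0·2^1 + 0·2^2 + 1·2^3 = 9.
Error is at bit position 9.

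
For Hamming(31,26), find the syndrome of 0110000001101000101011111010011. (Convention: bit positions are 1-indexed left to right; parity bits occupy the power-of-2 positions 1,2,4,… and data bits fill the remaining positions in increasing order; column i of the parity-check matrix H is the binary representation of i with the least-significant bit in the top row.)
Syndrome s = H · r^T (mod 2), r = 0110000001101000101011111010011:
  s[0] = (1010101010101010101010101010101)·(0110000001101000101011111010011) mod 2 = 0+0+1+0+0+0+0+0+0+0+1+0+1+0+0+0+1+0+1+0+1+0+1+0+1+0+1+0+0+0+1 mod 2 = 0
  s[1] = (0110011001100110011001100110011)·(0110000001101000101011111010011) mod 2 = 0+1+1+0+0+0+0+0+0+1+1+0+0+0+0+0+0+0+1+0+0+1+1+0+0+0+1+0+0+1+1 mod 2 = 0
  s[2] = (0001111000011110000111100001111)·(0110000001101000101011111010011) mod 2 = 0+0+0+0+0+0+0+0+0+0+0+0+1+0+0+0+0+0+0+0+1+1+1+0+0+0+0+0+0+1+1 mod 2 = 0
  s[3] = (0000000111111110000000011111111)·(0110000001101000101011111010011) mod 2 = 0+0+0+0+0+0+0+0+0+1+1+0+1+0+0+0+0+0+0+0+0+0+0+1+1+0+1+0+0+1+1 mod 2 = 0
  s[4] = (0000000000000001111111111111111)·(0110000001101000101011111010011) mod 2 = 0+0+0+0+0+0+0+0+0+0+0+0+0+0+0+0+1+0+1+0+1+1+1+1+1+0+1+0+0+1+1 mod 2 = 0
Syndrome = 00000
s = 0: no error detected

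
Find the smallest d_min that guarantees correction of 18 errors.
Correcting t errors requires d_min ≥ 2t + 1 = 2·18 + 1 = 37.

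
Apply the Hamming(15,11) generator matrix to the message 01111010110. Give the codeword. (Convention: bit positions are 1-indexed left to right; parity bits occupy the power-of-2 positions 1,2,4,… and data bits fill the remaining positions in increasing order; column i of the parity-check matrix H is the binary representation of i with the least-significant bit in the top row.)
Codeword c = d · G (mod 2), d = 01111010110:
  c[0] = d·G[:,0] = (01111010110)·(11011010101) mod 2 = 0+1+0+1+1+0+1+0+1+0+0 mod 2 = 1
  c[1] = d·G[:,1] = (01111010110)·(10110110011) mod 2 = 0+0+1+1+0+0+1+0+0+1+0 mod 2 = 0
  c[2] = d·G[:,2] = (01111010110)·(10000000000) mod 2 = 0+0+0+0+0+0+0+0+0+0+0 mod 2 = 0
  c[3] = d·G[:,3] = (01111010110)·(01110001111) mod 2 = 0+1+1+1+0+0+0+0+1+1+0 mod 2 = 1
  c[4] = d·G[:,4] = (01111010110)·(01000000000) mod 2 = 0+1+0+0+0+0+0+0+0+0+0 mod 2 = 1
  c[5] = d·G[:,5] = (01111010110)·(00100000000) mod 2 = 0+0+1+0+0+0+0+0+0+0+0 mod 2 = 1
  c[6] = d·G[:,6] = (01111010110)·(00010000000) mod 2 = 0+0+0+1+0+0+0+0+0+0+0 mod 2 = 1
  c[7] = d·G[:,7] = (01111010110)·(00001111111) mod 2 = 0+0+0+0+1+0+1+0+1+1+0 mod 2 = 0
  c[8] = d·G[:,8] = (01111010110)·(00001000000) mod 2 = 0+0+0+0+1+0+0+0+0+0+0 mod 2 = 1
  c[9] = d·G[:,9] = (01111010110)·(00000100000) mod 2 = 0+0+0+0+0+0+0+0+0+0+0 mod 2 = 0
  c[10] = d·G[:,10] = (01111010110)·(00000010000) mod 2 = 0+0+0+0+0+0+1+0+0+0+0 mod 2 = 1
  c[11] = d·G[:,11] = (01111010110)·(00000001000) mod 2 = 0+0+0+0+0+0+0+0+0+0+0 mod 2 = 0
  c[12] = d·G[:,12] = (01111010110)·(00000000100) mod 2 = 0+0+0+0+0+0+0+0+1+0+0 mod 2 = 1
  c[13] = d·G[:,13] = (01111010110)·(00000000010) mod 2 = 0+0+0+0+0+0+0+0+0+1+0 mod 2 = 1
  c[14] = d·G[:,14] = (01111010110)·(00000000001) mod 2 = 0+0+0+0+0+0+0+0+0+0+0 mod 2 = 0
Codeword = 100111101010110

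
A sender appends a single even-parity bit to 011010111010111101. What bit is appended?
Sum of data bits: 0+1+1+0+1+0+1+1+1+0+1+0+1+1+1+1+0+1 = 12.
12 mod 2 = 0, so parity bit = 0.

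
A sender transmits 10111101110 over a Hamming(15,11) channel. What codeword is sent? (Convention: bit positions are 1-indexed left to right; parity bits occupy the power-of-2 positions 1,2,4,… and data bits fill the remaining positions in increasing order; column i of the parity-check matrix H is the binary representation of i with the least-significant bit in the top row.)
Codeword c = d · G (mod 2), d = 10111101110:
  c[0] = d·G[:,0] = (10111101110)·(11011010101) mod 2 = 1+0+0+1+1+0+0+0+1+0+0 mod 2 = 0
  c[1] = d·G[:,1] = (10111101110)·(10110110011) mod 2 = 1+0+1+1+0+1+0+0+0+1+0 mod 2 = 1
  c[2] = d·G[:,2] = (10111101110)·(10000000000) mod 2 = 1+0+0+0+0+0+0+0+0+0+0 mod 2 = 1
  c[3] = d·G[:,3] = (10111101110)·(01110001111) mod 2 = 0+0+1+1+0+0+0+1+1+1+0 mod 2 = 1
  c[4] = d·G[:,4] = (10111101110)·(01000000000) mod 2 = 0+0+0+0+0+0+0+0+0+0+0 mod 2 = 0
  c[5] = d·G[:,5] = (10111101110)·(00100000000) mod 2 = 0+0+1+0+0+0+0+0+0+0+0 mod 2 = 1
  c[6] = d·G[:,6] = (10111101110)·(00010000000) mod 2 = 0+0+0+1+0+0+0+0+0+0+0 mod 2 = 1
  c[7] = d·G[:,7] = (10111101110)·(00001111111) mod 2 = 0+0+0+0+1+1+0+1+1+1+0 mod 2 = 1
  c[8] = d·G[:,8] = (10111101110)·(00001000000) mod 2 = 0+0+0+0+1+0+0+0+0+0+0 mod 2 = 1
  c[9] = d·G[:,9] = (10111101110)·(00000100000) mod 2 = 0+0+0+0+0+1+0+0+0+0+0 mod 2 = 1
  c[10] = d·G[:,10] = (10111101110)·(00000010000) mod 2 = 0+0+0+0+0+0+0+0+0+0+0 mod 2 = 0
  c[11] = d·G[:,11] = (10111101110)·(00000001000) mod 2 = 0+0+0+0+0+0+0+1+0+0+0 mod 2 = 1
  c[12] = d·G[:,12] = (10111101110)·(00000000100) mod 2 = 0+0+0+0+0+0+0+0+1+0+0 mod 2 = 1
  c[13] = d·G[:,13] = (10111101110)·(00000000010) mod 2 = 0+0+0+0+0+0+0+0+0+1+0 mod 2 = 1
  c[14] = d·G[:,14] = (10111101110)·(00000000001) mod 2 = 0+0+0+0+0+0+0+0+0+0+0 mod 2 = 0
Codeword = 011101111101110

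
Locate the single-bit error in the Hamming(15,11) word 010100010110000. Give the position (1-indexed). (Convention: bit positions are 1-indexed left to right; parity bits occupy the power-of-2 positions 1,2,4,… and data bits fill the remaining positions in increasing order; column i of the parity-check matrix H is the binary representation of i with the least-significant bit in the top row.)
Syndrome s = H · r^T (mod 2), r = 010100010110000:
  s[0] = (101010101010101)·(010100010110000) mod 2 = 0+0+0+0+0+0+0+0+0+0+1+0+0+0+0 mod 2 = 1
  s[1] = (011001100110011)·(010100010110000) mod 2 = 0+1+0+0+0+0+0+0+0+1+1+0+0+0+0 mod 2 = 1
  s[2] = (000111100001111)·(010100010110000) mod 2 = 0+0+0+1+0+0+0+0+0+0+0+0+0+0+0 mod 2 = 1
  s[3] = (000000011111111)·(010100010110000) mod 2 = 0+0+0+0+0+0+0+1+0+1+1+0+0+0+0 mod 2 = 1
Syndrome = 1111
Column i of H is the binary representation of i, so the syndrome is the binary index of the flipped bit.
Read s = 1111 with s[0] as LSB: 1·2^0 + 1·2^1 + 1·2^2 + 1·2^3 = 15.
Error is at bit position 15.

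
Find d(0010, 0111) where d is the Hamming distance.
XOR = 0101, count of 1s = 2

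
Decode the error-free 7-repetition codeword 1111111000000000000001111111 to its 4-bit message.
Split into 7-bit blocks: 1111111 0000000 0000000 1111111
Data = 1001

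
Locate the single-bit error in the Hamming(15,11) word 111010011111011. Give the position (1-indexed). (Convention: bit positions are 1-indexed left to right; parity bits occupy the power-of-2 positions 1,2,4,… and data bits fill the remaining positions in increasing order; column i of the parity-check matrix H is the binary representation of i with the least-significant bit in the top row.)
Syndrome s = H · r^T (mod 2), r = 111010011111011:
  s[0] = (101010101010101)·(111010011111011) mod 2 = 1+0+1+0+1+0+0+0+1+0+1+0+0+0+1 mod 2 = 0
  s[1] = (011001100110011)·(111010011111011) mod 2 = 0+1+1+0+0+0+0+0+0+1+1+0+0+1+1 mod 2 = 0
  s[2] = (000111100001111)·(111010011111011) mod 2 = 0+0+0+0+1+0+0+0+0+0+0+1+0+1+1 mod 2 = 0
  s[3] = (000000011111111)·(111010011111011) mod 2 = 0+0+0+0+0+0+0+1+1+1+1+1+0+1+1 mod 2 = 1
Syndrome = 0001
Column i of H is the binary representation of i, so the syndrome is the binary index of the flipped bit.
Read s = 0001 with s[0] as LSB: 0·2^0 + 0·2^1 + 0·2^2 + 1·2^3 = 8.
Error is at bit position 8.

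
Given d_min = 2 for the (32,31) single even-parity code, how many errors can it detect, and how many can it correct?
Detection only: up to d_min − 1 = 1 errors.
Correction: up to ⌊(d_min − 1)/2⌋ = ⌊1/2⌋ = 0 errors.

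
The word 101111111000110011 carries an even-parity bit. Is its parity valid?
Sum of all bits: 1+0+1+1+1+1+1+1+1+0+0+0+1+1+0+0+1+1 = 12; 12 mod 2 = 0. Result is 0 → valid parity.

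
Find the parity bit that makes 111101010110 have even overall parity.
Sum of data bits: 1+1+1+1+0+1+0+1+0+1+1+0 = 8.
8 mod 2 = 0, so parity bit = 0.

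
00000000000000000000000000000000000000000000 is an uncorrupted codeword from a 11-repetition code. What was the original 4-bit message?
Split into 11-bit blocks: 00000000000 00000000000 00000000000 00000000000
Data = 0000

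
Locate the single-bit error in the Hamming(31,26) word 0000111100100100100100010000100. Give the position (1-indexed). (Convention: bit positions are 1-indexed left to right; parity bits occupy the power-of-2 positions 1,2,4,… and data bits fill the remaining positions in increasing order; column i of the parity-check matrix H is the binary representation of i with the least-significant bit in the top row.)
Syndrome s = H · r^T (mod 2), r = 0000111100100100100100010000100:
  s[0] = (1010101010101010101010101010101)·(0000111100100100100100010000100) mod 2 = 0+0+0+0+1+0+1+0+0+0+1+0+0+0+0+0+1+0+0+0+0+0+0+0+0+0+0+0+1+0+0 mod 2 = 1
  s[1] = (0110011001100110011001100110011)·(0000111100100100100100010000100) mod 2 = 0+0+0+0+0+1+1+0+0+0+1+0+0+1+0+0+0+0+0+0+0+0+0+0+0+0+0+0+0+0+0 mod 2 = 0
  s[2] = (0001111000011110000111100001111)·(0000111100100100100100010000100) mod 2 = 0+0+0+0+1+1+1+0+0+0+0+0+0+1+0+0+0+0+0+1+0+0+0+0+0+0+0+0+1+0+0 mod 2 = 0
  s[3] = (0000000111111110000000011111111)·(0000111100100100100100010000100) mod 2 = 0+0+0+0+0+0+0+1+0+0+1+0+0+1+0+0+0+0+0+0+0+0+0+1+0+0+0+0+1+0+0 mod 2 = 1
  s[4] = (0000000000000001111111111111111)·(0000111100100100100100010000100) mod 2 = 0+0+0+0+0+0+0+0+0+0+0+0+0+0+0+0+1+0+0+1+0+0+0+1+0+0+0+0+1+0+0 mod 2 = 0
Syndrome = 10010
Column i of H is the binary representation of i, so the syndrome is the binary index of the flipped bit.
Read s = 10010 with s[0] as LSB: 1·2^0 + 0·2^1 + 0·2^2 + 1·2^3 + 0·2^4 = 9.
Error is at bit position 9.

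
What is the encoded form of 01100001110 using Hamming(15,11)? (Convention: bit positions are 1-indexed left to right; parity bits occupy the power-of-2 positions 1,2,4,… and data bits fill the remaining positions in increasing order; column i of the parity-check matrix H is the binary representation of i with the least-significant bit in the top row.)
Codeword c = d · G (mod 2), d = 01100001110:
  c[0] = d·G[:,0] = (01100001110)·(11011010101) mod 2 = 0+1+0+0+0+0+0+0+1+0+0 mod 2 = 0
  c[1] = d·G[:,1] = (01100001110)·(10110110011) mod 2 = 0+0+1+0+0+0+0+0+0+1+0 mod 2 = 0
  c[2] = d·G[:,2] = (01100001110)·(10000000000) mod 2 = 0+0+0+0+0+0+0+0+0+0+0 mod 2 = 0
  c[3] = d·G[:,3] = (01100001110)·(01110001111) mod 2 = 0+1+1+0+0+0+0+1+1+1+0 mod 2 = 1
  c[4] = d·G[:,4] = (01100001110)·(01000000000) mod 2 = 0+1+0+0+0+0+0+0+0+0+0 mod 2 = 1
  c[5] = d·G[:,5] = (01100001110)·(00100000000) mod 2 = 0+0+1+0+0+0+0+0+0+0+0 mod 2 = 1
  c[6] = d·G[:,6] = (01100001110)·(00010000000) mod 2 = 0+0+0+0+0+0+0+0+0+0+0 mod 2 = 0
  c[7] = d·G[:,7] = (01100001110)·(00001111111) mod 2 = 0+0+0+0+0+0+0+1+1+1+0 mod 2 = 1
  c[8] = d·G[:,8] = (01100001110)·(00001000000) mod 2 = 0+0+0+0+0+0+0+0+0+0+0 mod 2 = 0
  c[9] = d·G[:,9] = (01100001110)·(00000100000) mod 2 = 0+0+0+0+0+0+0+0+0+0+0 mod 2 = 0
  c[10] = d·G[:,10] = (01100001110)·(00000010000) mod 2 = 0+0+0+0+0+0+0+0+0+0+0 mod 2 = 0
  c[11] = d·G[:,11] = (01100001110)·(00000001000) mod 2 = 0+0+0+0+0+0+0+1+0+0+0 mod 2 = 1
  c[12] = d·G[:,12] = (01100001110)·(00000000100) mod 2 = 0+0+0+0+0+0+0+0+1+0+0 mod 2 = 1
  c[13] = d·G[:,13] = (01100001110)·(00000000010) mod 2 = 0+0+0+0+0+0+0+0+0+1+0 mod 2 = 1
  c[14] = d·G[:,14] = (01100001110)·(00000000001) mod 2 = 0+0+0+0+0+0+0+0+0+0+0 mod 2 = 0
Codeword = 000111010001110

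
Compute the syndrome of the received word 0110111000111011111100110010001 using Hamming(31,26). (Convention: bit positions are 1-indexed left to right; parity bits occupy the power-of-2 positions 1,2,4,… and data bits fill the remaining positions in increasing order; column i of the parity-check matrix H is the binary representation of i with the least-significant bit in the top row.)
Syndrome s = H · r^T (mod 2), r = 0110111000111011111100110010001:
  s[0] = (1010101010101010101010101010101)·(0110111000111011111100110010001) mod 2 = 0+0+1+0+1+0+1+0+0+0+1+0+1+0+1+0+1+0+1+0+0+0+1+0+0+0+1+0+0+0+1 mod 2 = 1
  s[1] = (0110011001100110011001100110011)·(0110111000111011111100110010001) mod 2 = 0+1+1+0+0+1+1+0+0+0+1+0+0+0+1+0+0+1+1+0+0+0+1+0+0+0+1+0+0+0+1 mod 2 = 1
  s[2] = (0001111000011110000111100001111)·(0110111000111011111100110010001) mod 2 = 0+0+0+0+1+1+1+0+0+0+0+1+1+0+1+0+0+0+0+1+0+0+1+0+0+0+0+0+0+0+1 mod 2 = 1
  s[3] = (0000000111111110000000011111111)·(0110111000111011111100110010001) mod 2 = 0+0+0+0+0+0+0+0+0+0+1+1+1+0+1+0+0+0+0+0+0+0+0+1+0+0+1+0+0+0+1 mod 2 = 1
  s[4] = (0000000000000001111111111111111)·(0110111000111011111100110010001) mod 2 = 0+0+0+0+0+0+0+0+0+0+0+0+0+0+0+1+1+1+1+1+0+0+1+1+0+0+1+0+0+0+1 mod 2 = 1
Syndrome = 11111
Non-zero syndrome: error at position 31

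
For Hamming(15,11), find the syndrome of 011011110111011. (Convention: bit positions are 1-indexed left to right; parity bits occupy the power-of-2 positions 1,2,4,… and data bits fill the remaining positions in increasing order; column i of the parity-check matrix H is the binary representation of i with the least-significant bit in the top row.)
Syndrome s = H · r^T (mod 2), r = 011011110111011:
  s[0] = (101010101010101)·(011011110111011) mod 2 = 0+0+1+0+1+0+1+0+0+0+1+0+0+0+1 mod 2 = 1
  s[1] = (011001100110011)·(011011110111011) mod 2 = 0+1+1+0+0+1+1+0+0+1+1+0+0+1+1 mod 2 = 0
  s[2] = (000111100001111)·(011011110111011) mod 2 = 0+0+0+0+1+1+1+0+0+0+0+1+0+1+1 mod 2 = 0
  s[3] = (000000011111111)·(011011110111011) mod 2 = 0+0+0+0+0+0+0+1+0+1+1+1+0+1+1 mod 2 = 0
Syndrome = 1000
Non-zero syndrome: error at position 1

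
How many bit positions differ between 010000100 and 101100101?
XOR = 111100001, count of 1s = 5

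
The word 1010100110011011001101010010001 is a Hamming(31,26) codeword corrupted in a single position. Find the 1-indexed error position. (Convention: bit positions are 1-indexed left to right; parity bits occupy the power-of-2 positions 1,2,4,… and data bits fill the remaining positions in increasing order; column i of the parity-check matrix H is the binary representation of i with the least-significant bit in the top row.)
Syndrome s = H · r^T (mod 2), r = 1010100110011011001101010010001:
  s[0] = (1010101010101010101010101010101)·(1010100110011011001101010010001) mod 2 = 1+0+1+0+1+0+0+0+1+0+0+0+1+0+1+0+0+0+1+0+0+0+0+0+0+0+1+0+0+0+1 mod 2 = 1
  s[1] = (0110011001100110011001100110011)·(1010100110011011001101010010001) mod 2 = 0+0+1+0+0+0+0+0+0+0+0+0+0+0+1+0+0+0+1+0+0+1+0+0+0+0+1+0+0+0+1 mod 2 = 0
  s[2] = (0001111000011110000111100001111)·(1010100110011011001101010010001) mod 2 = 0+0+0+0+1+0+0+0+0+0+0+1+1+0+1+0+0+0+0+1+0+1+0+0+0+0+0+0+0+0+1 mod 2 = 1
  s[3] = (0000000111111110000000011111111)·(1010100110011011001101010010001) mod 2 = 0+0+0+0+0+0+0+1+1+0+0+1+1+0+1+0+0+0+0+0+0+0+0+1+0+0+1+0+0+0+1 mod 2 = 0
  s[4] = (0000000000000001111111111111111)·(1010100110011011001101010010001) mod 2 = 0+0+0+0+0+0+0+0+0+0+0+0+0+0+0+1+0+0+1+1+0+1+0+1+0+0+1+0+0+0+1 mod 2 = 1
Syndrome = 10101
Column i of H is the binary representation of i, so the syndrome is the binary index of the flipped bit.
Read s = 10101 with s[0] as LSB: 1·2^0 + 0·2^1 + 1·2^2 + 0·2^3 + 1·2^4 = 21.
Error is at bit position 21.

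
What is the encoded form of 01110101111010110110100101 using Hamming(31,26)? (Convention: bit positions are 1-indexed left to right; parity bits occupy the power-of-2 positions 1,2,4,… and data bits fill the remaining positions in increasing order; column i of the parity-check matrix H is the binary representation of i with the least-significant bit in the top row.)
Codeword c = d · G (mod 2), d = 01110101111010110110100101:
  c[0] = d·G[:,0] = (01110101111010110110100101)·(11011010101101010101010101) mod 2 = 0+1+0+1+0+0+0+0+1+0+1+0+0+0+0+1+0+1+0+0+0+0+0+1+0+1 mod 2 = 0
  c[1] = d·G[:,1] = (01110101111010110110100101)·(10110110011011001100110011) mod 2 = 0+0+1+1+0+1+0+0+0+1+1+0+1+0+0+0+0+1+0+0+1+0+0+0+0+1 mod 2 = 1
  c[2] = d·G[:,2] = (01110101111010110110100101)·(10000000000000000000000000) mod 2 = 0+0+0+0+0+0+0+0+0+0+0+0+0+0+0+0+0+0+0+0+0+0+0+0+0+0 mod 2 = 0
  c[3] = d·G[:,3] = (01110101111010110110100101)·(01110001111000111100001111) mod 2 = 0+1+1+1+0+0+0+1+1+1+1+0+0+0+1+1+0+1+0+0+0+0+0+1+0+1 mod 2 = 0
  c[4] = d·G[:,4] = (01110101111010110110100101)·(01000000000000000000000000) mod 2 = 0+1+0+0+0+0+0+0+0+0+0+0+0+0+0+0+0+0+0+0+0+0+0+0+0+0 mod 2 = 1
  c[5] = d·G[:,5] = (01110101111010110110100101)·(00100000000000000000000000) mod 2 = 0+0+1+0+0+0+0+0+0+0+0+0+0+0+0+0+0+0+0+0+0+0+0+0+0+0 mod 2 = 1
  c[6] = d·G[:,6] = (01110101111010110110100101)·(00010000000000000000000000) mod 2 = 0+0+0+1+0+0+0+0+0+0+0+0+0+0+0+0+0+0+0+0+0+0+0+0+0+0 mod 2 = 1
  c[7] = d·G[:,7] = (01110101111010110110100101)·(00001111111000000011111111) mod 2 = 0+0+0+0+0+1+0+1+1+1+1+0+0+0+0+0+0+0+1+0+1+0+0+1+0+1 mod 2 = 1
  c[8] = d·G[:,8] = (01110101111010110110100101)·(00001000000000000000000000) mod 2 = 0+0+0+0+0+0+0+0+0+0+0+0+0+0+0+0+0+0+0+0+0+0+0+0+0+0 mod 2 = 0
  c[9] = d·G[:,9] = (01110101111010110110100101)·(00000100000000000000000000) mod 2 = 0+0+0+0+0+1+0+0+0+0+0+0+0+0+0+0+0+0+0+0+0+0+0+0+0+0 mod 2 = 1
  c[10] = d·G[:,10] = (01110101111010110110100101)·(00000010000000000000000000) mod 2 = 0+0+0+0+0+0+0+0+0+0+0+0+0+0+0+0+0+0+0+0+0+0+0+0+0+0 mod 2 = 0
  c[11] = d·G[:,11] = (01110101111010110110100101)·(00000001000000000000000000) mod 2 = 0+0+0+0+0+0+0+1+0+0+0+0+0+0+0+0+0+0+0+0+0+0+0+0+0+0 mod 2 = 1
  c[12] = d·G[:,12] = (01110101111010110110100101)·(00000000100000000000000000) mod 2 = 0+0+0+0+0+0+0+0+1+0+0+0+0+0+0+0+0+0+0+0+0+0+0+0+0+0 mod 2 = 1
  c[13] = d·G[:,13] = (01110101111010110110100101)·(00000000010000000000000000) mod 2 = 0+0+0+0+0+0+0+0+0+1+0+0+0+0+0+0+0+0+0+0+0+0+0+0+0+0 mod 2 = 1
  c[14] = d·G[:,14] = (01110101111010110110100101)·(00000000001000000000000000) mod 2 = 0+0+0+0+0+0+0+0+0+0+1+0+0+0+0+0+0+0+0+0+0+0+0+0+0+0 mod 2 = 1
  c[15] = d·G[:,15] = (01110101111010110110100101)·(00000000000111111111111111) mod 2 = 0+0+0+0+0+0+0+0+0+0+0+0+1+0+1+1+0+1+1+0+1+0+0+1+0+1 mod 2 = 0
  c[16] = d·G[:,16] = (01110101111010110110100101)·(00000000000100000000000000) mod 2 = 0+0+0+0+0+0+0+0+0+0+0+0+0+0+0+0+0+0+0+0+0+0+0+0+0+0 mod 2 = 0
  c[17] = d·G[:,17] = (01110101111010110110100101)·(00000000000010000000000000) mod 2 = 0+0+0+0+0+0+0+0+0+0+0+0+1+0+0+0+0+0+0+0+0+0+0+0+0+0 mod 2 = 1
  c[18] = d·G[:,18] = (01110101111010110110100101)·(00000000000001000000000000) mod 2 = 0+0+0+0+0+0+0+0+0+0+0+0+0+0+0+0+0+0+0+0+0+0+0+0+0+0 mod 2 = 0
  c[19] = d·G[:,19] = (01110101111010110110100101)·(00000000000000100000000000) mod 2 = 0+0+0+0+0+0+0+0+0+0+0+0+0+0+1+0+0+0+0+0+0+0+0+0+0+0 mod 2 = 1
  c[20] = d·G[:,20] = (01110101111010110110100101)·(00000000000000010000000000) mod 2 = 0+0+0+0+0+0+0+0+0+0+0+0+0+0+0+1+0+0+0+0+0+0+0+0+0+0 mod 2 = 1
  c[21] = d·G[:,21] = (01110101111010110110100101)·(00000000000000001000000000) mod 2 = 0+0+0+0+0+0+0+0+0+0+0+0+0+0+0+0+0+0+0+0+0+0+0+0+0+0 mod 2 = 0
  c[22] = d·G[:,22] = (01110101111010110110100101)·(00000000000000000100000000) mod 2 = 0+0+0+0+0+0+0+0+0+0+0+0+0+0+0+0+0+1+0+0+0+0+0+0+0+0 mod 2 = 1
  c[23] = d·G[:,23] = (01110101111010110110100101)·(00000000000000000010000000) mod 2 = 0+0+0+0+0+0+0+0+0+0+0+0+0+0+0+0+0+0+1+0+0+0+0+0+0+0 mod 2 = 1
  c[24] = d·G[:,24] = (01110101111010110110100101)·(00000000000000000001000000) mod 2 = 0+0+0+0+0+0+0+0+0+0+0+0+0+0+0+0+0+0+0+0+0+0+0+0+0+0 mod 2 = 0
  c[25] = d·G[:,25] = (01110101111010110110100101)·(00000000000000000000100000) mod 2 = 0+0+0+0+0+0+0+0+0+0+0+0+0+0+0+0+0+0+0+0+1+0+0+0+0+0 mod 2 = 1
  c[26] = d·G[:,26] = (01110101111010110110100101)·(00000000000000000000010000) mod 2 = 0+0+0+0+0+0+0+0+0+0+0+0+0+0+0+0+0+0+0+0+0+0+0+0+0+0 mod 2 = 0
  c[27] = d·G[:,27] = (01110101111010110110100101)·(00000000000000000000001000) mod 2 = 0+0+0+0+0+0+0+0+0+0+0+0+0+0+0+0+0+0+0+0+0+0+0+0+0+0 mod 2 = 0
  c[28] = d·G[:,28] = (01110101111010110110100101)·(00000000000000000000000100) mod 2 = 0+0+0+0+0+0+0+0+0+0+0+0+0+0+0+0+0+0+0+0+0+0+0+1+0+0 mod 2 = 1
  c[29] = d·G[:,29] = (01110101111010110110100101)·(00000000000000000000000010) mod 2 = 0+0+0+0+0+0+0+0+0+0+0+0+0+0+0+0+0+0+0+0+0+0+0+0+0+0 mod 2 = 0
  c[30] = d·G[:,30] = (01110101111010110110100101)·(00000000000000000000000001) mod 2 = 0+0+0+0+0+0+0+0+0+0+0+0+0+0+0+0+0+0+0+0+0+0+0+0+0+1 mod 2 = 1
Codeword = 0100111101011110010110110100101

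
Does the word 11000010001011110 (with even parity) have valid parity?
Sum of all bits: 1+1+0+0+0+0+1+0+0+0+1+0+1+1+1+1+0 = 8; 8 mod 2 = 0. Result is 0 → valid parity.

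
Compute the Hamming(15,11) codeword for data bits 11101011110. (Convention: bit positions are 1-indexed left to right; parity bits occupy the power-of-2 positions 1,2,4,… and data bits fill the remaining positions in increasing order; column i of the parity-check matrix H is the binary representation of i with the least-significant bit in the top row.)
Codeword c = d · G (mod 2), d = 11101011110:
  c[0] = d·G[:,0] = (11101011110)·(11011010101) mod 2 = 1+1+0+0+1+0+1+0+1+0+0 mod 2 = 1
  c[1] = d·G[:,1] = (11101011110)·(10110110011) mod 2 = 1+0+1+0+0+0+1+0+0+1+0 mod 2 = 0
  c[2] = d·G[:,2] = (11101011110)·(10000000000) mod 2 = 1+0+0+0+0+0+0+0+0+0+0 mod 2 = 1
  c[3] = d·G[:,3] = (11101011110)·(01110001111) mod 2 = 0+1+1+0+0+0+0+1+1+1+0 mod 2 = 1
  c[4] = d·G[:,4] = (11101011110)·(01000000000) mod 2 = 0+1+0+0+0+0+0+0+0+0+0 mod 2 = 1
  c[5] = d·G[:,5] = (11101011110)·(00100000000) mod 2 = 0+0+1+0+0+0+0+0+0+0+0 mod 2 = 1
  c[6] = d·G[:,6] = (11101011110)·(00010000000) mod 2 = 0+0+0+0+0+0+0+0+0+0+0 mod 2 = 0
  c[7] = d·G[:,7] = (11101011110)·(00001111111) mod 2 = 0+0+0+0+1+0+1+1+1+1+0 mod 2 = 1
  c[8] = d·G[:,8] = (11101011110)·(00001000000) mod 2 = 0+0+0+0+1+0+0+0+0+0+0 mod 2 = 1
  c[9] = d·G[:,9] = (11101011110)·(00000100000) mod 2 = 0+0+0+0+0+0+0+0+0+0+0 mod 2 = 0
  c[10] = d·G[:,10] = (11101011110)·(00000010000) mod 2 = 0+0+0+0+0+0+1+0+0+0+0 mod 2 = 1
  c[11] = d·G[:,11] = (11101011110)·(00000001000) mod 2 = 0+0+0+0+0+0+0+1+0+0+0 mod 2 = 1
  c[12] = d·G[:,12] = (11101011110)·(00000000100) mod 2 = 0+0+0+0+0+0+0+0+1+0+0 mod 2 = 1
  c[13] = d·G[:,13] = (11101011110)·(00000000010) mod 2 = 0+0+0+0+0+0+0+0+0+1+0 mod 2 = 1
  c[14] = d·G[:,14] = (11101011110)·(00000000001) mod 2 = 0+0+0+0+0+0+0+0+0+0+0 mod 2 = 0
Codeword = 101111011011110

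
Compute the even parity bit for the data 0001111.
Sum of data bits: 0+0+0+1+1+1+1 = 4.
4 mod 2 = 0, so parity bit = 0.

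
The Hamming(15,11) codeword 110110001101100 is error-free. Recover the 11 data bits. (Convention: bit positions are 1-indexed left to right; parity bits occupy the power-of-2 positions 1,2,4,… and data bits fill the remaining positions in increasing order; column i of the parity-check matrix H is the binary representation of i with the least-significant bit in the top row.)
Parity bits occupy power-of-2 positions; data bits are at positions {3,5,6,7,9,10,11,12,13,14,15} (1-indexed).
Extract: c[3]=0 c[5]=1 c[6]=0 c[7]=0 c[9]=1 c[10]=1 c[11]=0 c[12]=1 c[13]=1 c[14]=0 c[15]=0
Data = 01001101100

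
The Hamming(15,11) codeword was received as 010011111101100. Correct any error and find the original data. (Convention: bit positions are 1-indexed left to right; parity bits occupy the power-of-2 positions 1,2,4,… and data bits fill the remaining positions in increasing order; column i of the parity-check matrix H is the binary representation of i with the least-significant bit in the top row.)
Syndrome s = H · r^T (mod 2), r = 010011111101100:
  s[0] = (101010101010101)·(010011111101100) mod 2 = 0+0+0+0+1+0+1+0+1+0+0+0+1+0+0 mod 2 = 0
  s[1] = (011001100110011)·(010011111101100) mod 2 = 0+1+0+0+0+1+1+0+0+1+0+0+0+0+0 mod 2 = 0
  s[2] = (000111100001111)·(010011111101100) mod 2 = 0+0+0+0+1+1+1+0+0+0+0+1+1+0+0 mod 2 = 1
  s[3] = (000000011111111)·(010011111101100) mod 2 = 0+0+0+0+0+0+0+1+1+1+0+1+1+0+0 mod 2 = 1
Syndrome = 0011
Column 12 of H equals this syndrome → error at bit 12 (1-indexed).
Flip bit 12: 010011111101100 → 010011111100100
Extract data bits at positions {3,5,6,7,9,10,11,12,13,14,15}: 01111100100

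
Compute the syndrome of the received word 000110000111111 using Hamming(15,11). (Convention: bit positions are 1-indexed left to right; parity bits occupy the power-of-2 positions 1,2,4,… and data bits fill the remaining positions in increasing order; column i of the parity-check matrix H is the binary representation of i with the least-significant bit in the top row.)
Syndrome s = H · r^T (mod 2), r = 000110000111111:
  s[0] = (101010101010101)·(000110000111111) mod 2 = 0+0+0+0+1+0+0+0+0+0+1+0+1+0+1 mod 2 = 0
  s[1] = (011001100110011)·(000110000111111) mod 2 = 0+0+0+0+0+0+0+0+0+1+1+0+0+1+1 mod 2 = 0
  s[2] = (000111100001111)·(000110000111111) mod 2 = 0+0+0+1+1+0+0+0+0+0+0+1+1+1+1 mod 2 = 0
  s[3] = (000000011111111)·(000110000111111) mod 2 = 0+0+0+0+0+0+0+0+0+1+1+1+1+1+1 mod 2 = 0
Syndrome = 0000
s = 0: no error detected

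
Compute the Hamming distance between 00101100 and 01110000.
XOR = 01011100, count of 1s = 4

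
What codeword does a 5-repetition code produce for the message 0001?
Repeat each bit 5× and concatenate:
0→00000  0→00000  0→00000  1→11111
Codeword = 00000000000000011111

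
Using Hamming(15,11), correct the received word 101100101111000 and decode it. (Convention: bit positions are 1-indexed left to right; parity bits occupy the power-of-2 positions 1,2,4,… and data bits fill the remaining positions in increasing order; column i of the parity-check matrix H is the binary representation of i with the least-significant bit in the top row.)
Syndrome s = H · r^T (mod 2), r = 101100101111000:
  s[0] = (101010101010101)·(101100101111000) mod 2 = 1+0+1+0+0+0+1+0+1+0+1+0+0+0+0 mod 2 = 1
  s[1] = (011001100110011)·(101100101111000) mod 2 = 0+0+1+0+0+0+1+0+0+1+1+0+0+0+0 mod 2 = 0
  s[2] = (000111100001111)·(101100101111000) mod 2 = 0+0+0+1+0+0+1+0+0+0+0+1+0+0+0 mod 2 = 1
  s[3] = (000000011111111)·(101100101111000) mod 2 = 0+0+0+0+0+0+0+0+1+1+1+1+0+0+0 mod 2 = 0
Syndrome = 1010
Column 5 of H equals this syndrome → error at bit 5 (1-indexed).
Flip bit 5: 101100101111000 → 101110101111000
Extract data bits at positions {3,5,6,7,9,10,11,12,13,14,15}: 11011111000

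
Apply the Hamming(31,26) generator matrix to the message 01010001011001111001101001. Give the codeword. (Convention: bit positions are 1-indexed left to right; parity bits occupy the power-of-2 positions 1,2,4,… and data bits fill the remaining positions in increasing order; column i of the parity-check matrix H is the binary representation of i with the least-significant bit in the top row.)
Codeword c = d · G (mod 2), d = 01010001011001111001101001:
  c[0] = d·G[:,0] = (01010001011001111001101001)·(11011010101101010101010101) mod 2 = 0+1+0+1+0+0+0+0+0+0+1+0+0+1+0+1+0+0+0+1+0+0+0+0+0+1 mod 2 = 1
  c[1] = d·G[:,1] = (01010001011001111001101001)·(10110110011011001100110011) mod 2 = 0+0+0+1+0+0+0+0+0+1+1+0+0+1+0+0+1+0+0+0+1+0+0+0+0+1 mod 2 = 1
  c[2] = d·G[:,2] = (01010001011001111001101001)·(10000000000000000000000000) mod 2 = 0+0+0+0+0+0+0+0+0+0+0+0+0+0+0+0+0+0+0+0+0+0+0+0+0+0 mod 2 = 0
  c[3] = d·G[:,3] = (01010001011001111001101001)·(01110001111000111100001111) mod 2 = 0+1+0+1+0+0+0+1+0+1+1+0+0+0+1+1+1+0+0+0+0+0+1+0+0+1 mod 2 = 0
  c[4] = d·G[:,4] = (01010001011001111001101001)·(01000000000000000000000000) mod 2 = 0+1+0+0+0+0+0+0+0+0+0+0+0+0+0+0+0+0+0+0+0+0+0+0+0+0 mod 2 = 1
  c[5] = d·G[:,5] = (01010001011001111001101001)·(00100000000000000000000000) mod 2 = 0+0+0+0+0+0+0+0+0+0+0+0+0+0+0+0+0+0+0+0+0+0+0+0+0+0 mod 2 = 0
  c[6] = d·G[:,6] = (01010001011001111001101001)·(00010000000000000000000000) mod 2 = 0+0+0+1+0+0+0+0+0+0+0+0+0+0+0+0+0+0+0+0+0+0+0+0+0+0 mod 2 = 1
  c[7] = d·G[:,7] = (01010001011001111001101001)·(00001111111000000011111111) mod 2 = 0+0+0+0+0+0+0+1+0+1+1+0+0+0+0+0+0+0+0+1+1+0+1+0+0+1 mod 2 = 1
  c[8] = d·G[:,8] = (01010001011001111001101001)·(00001000000000000000000000) mod 2 = 0+0+0+0+0+0+0+0+0+0+0+0+0+0+0+0+0+0+0+0+0+0+0+0+0+0 mod 2 = 0
  c[9] = d·G[:,9] = (01010001011001111001101001)·(00000100000000000000000000) mod 2 = 0+0+0+0+0+0+0+0+0+0+0+0+0+0+0+0+0+0+0+0+0+0+0+0+0+0 mod 2 = 0
  c[10] = d·G[:,10] = (01010001011001111001101001)·(00000010000000000000000000) mod 2 = 0+0+0+0+0+0+0+0+0+0+0+0+0+0+0+0+0+0+0+0+0+0+0+0+0+0 mod 2 = 0
  c[11] = d·G[:,11] = (01010001011001111001101001)·(00000001000000000000000000) mod 2 = 0+0+0+0+0+0+0+1+0+0+0+0+0+0+0+0+0+0+0+0+0+0+0+0+0+0 mod 2 = 1
  c[12] = d·G[:,12] = (01010001011001111001101001)·(00000000100000000000000000) mod 2 = 0+0+0+0+0+0+0+0+0+0+0+0+0+0+0+0+0+0+0+0+0+0+0+0+0+0 mod 2 = 0
  c[13] = d·G[:,13] = (01010001011001111001101001)·(00000000010000000000000000) mod 2 = 0+0+0+0+0+0+0+0+0+1+0+0+0+0+0+0+0+0+0+0+0+0+0+0+0+0 mod 2 = 1
  c[14] = d·G[:,14] = (01010001011001111001101001)·(00000000001000000000000000) mod 2 = 0+0+0+0+0+0+0+0+0+0+1+0+0+0+0+0+0+0+0+0+0+0+0+0+0+0 mod 2 = 1
  c[15] = d·G[:,15] = (01010001011001111001101001)·(00000000000111111111111111) mod 2 = 0+0+0+0+0+0+0+0+0+0+0+0+0+1+1+1+1+0+0+1+1+0+1+0+0+1 mod 2 = 0
  c[16] = d·G[:,16] = (01010001011001111001101001)·(00000000000100000000000000) mod 2 = 0+0+0+0+0+0+0+0+0+0+0+0+0+0+0+0+0+0+0+0+0+0+0+0+0+0 mod 2 = 0
  c[17] = d·G[:,17] = (01010001011001111001101001)·(00000000000010000000000000) mod 2 = 0+0+0+0+0+0+0+0+0+0+0+0+0+0+0+0+0+0+0+0+0+0+0+0+0+0 mod 2 = 0
  c[18] = d·G[:,18] = (01010001011001111001101001)·(00000000000001000000000000) mod 2 = 0+0+0+0+0+0+0+0+0+0+0+0+0+1+0+0+0+0+0+0+0+0+0+0+0+0 mod 2 = 1
  c[19] = d·G[:,19] = (01010001011001111001101001)·(00000000000000100000000000) mod 2 = 0+0+0+0+0+0+0+0+0+0+0+0+0+0+1+0+0+0+0+0+0+0+0+0+0+0 mod 2 = 1
  c[20] = d·G[:,20] = (01010001011001111001101001)·(00000000000000010000000000) mod 2 = 0+0+0+0+0+0+0+0+0+0+0+0+0+0+0+1+0+0+0+0+0+0+0+0+0+0 mod 2 = 1
  c[21] = d·G[:,21] = (01010001011001111001101001)·(00000000000000001000000000) mod 2 = 0+0+0+0+0+0+0+0+0+0+0+0+0+0+0+0+1+0+0+0+0+0+0+0+0+0 mod 2 = 1
  c[22] = d·G[:,22] = (01010001011001111001101001)·(00000000000000000100000000) mod 2 = 0+0+0+0+0+0+0+0+0+0+0+0+0+0+0+0+0+0+0+0+0+0+0+0+0+0 mod 2 = 0
  c[23] = d·G[:,23] = (01010001011001111001101001)·(00000000000000000010000000) mod 2 = 0+0+0+0+0+0+0+0+0+0+0+0+0+0+0+0+0+0+0+0+0+0+0+0+0+0 mod 2 = 0
  c[24] = d·G[:,24] = (01010001011001111001101001)·(00000000000000000001000000) mod 2 = 0+0+0+0+0+0+0+0+0+0+0+0+0+0+0+0+0+0+0+1+0+0+0+0+0+0 mod 2 = 1
  c[25] = d·G[:,25] = (01010001011001111001101001)·(00000000000000000000100000) mod 2 = 0+0+0+0+0+0+0+0+0+0+0+0+0+0+0+0+0+0+0+0+1+0+0+0+0+0 mod 2 = 1
  c[26] = d·G[:,26] = (01010001011001111001101001)·(00000000000000000000010000) mod 2 = 0+0+0+0+0+0+0+0+0+0+0+0+0+0+0+0+0+0+0+0+0+0+0+0+0+0 mod 2 = 0
  c[27] = d·G[:,27] = (01010001011001111001101001)·(00000000000000000000001000) mod 2 = 0+0+0+0+0+0+0+0+0+0+0+0+0+0+0+0+0+0+0+0+0+0+1+0+0+0 mod 2 = 1
  c[28] = d·G[:,28] = (01010001011001111001101001)·(00000000000000000000000100) mod 2 = 0+0+0+0+0+0+0+0+0+0+0+0+0+0+0+0+0+0+0+0+0+0+0+0+0+0 mod 2 = 0
  c[29] = d·G[:,29] = (01010001011001111001101001)·(00000000000000000000000010) mod 2 = 0+0+0+0+0+0+0+0+0+0+0+0+0+0+0+0+0+0+0+0+0+0+0+0+0+0 mod 2 = 0
  c[30] = d·G[:,30] = (01010001011001111001101001)·(00000000000000000000000001) mod 2 = 0+0+0+0+0+0+0+0+0+0+0+0+0+0+0+0+0+0+0+0+0+0+0+0+0+1 mod 2 = 1
Codeword = 1100101100010110001111001101001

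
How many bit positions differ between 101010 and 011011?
XOR = 110001, count of 1s = 3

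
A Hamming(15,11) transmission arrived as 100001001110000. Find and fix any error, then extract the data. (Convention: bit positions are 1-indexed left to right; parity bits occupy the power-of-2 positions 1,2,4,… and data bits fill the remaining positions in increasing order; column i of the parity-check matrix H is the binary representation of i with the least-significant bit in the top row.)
Syndrome s = H · r^T (mod 2), r = 100001001110000:
  s[0] = (101010101010101)·(100001001110000) mod 2 = 1+0+0+0+0+0+0+0+1+0+1+0+0+0+0 mod 2 = 1
  s[1] = (011001100110011)·(100001001110000) mod 2 = 0+0+0+0+0+1+0+0+0+1+1+0+0+0+0 mod 2 = 1
  s[2] = (000111100001111)·(100001001110000) mod 2 = 0+0+0+0+0+1+0+0+0+0+0+0+0+0+0 mod 2 = 1
  s[3] = (000000011111111)·(100001001110000) mod 2 = 0+0+0+0+0+0+0+0+1+1+1+0+0+0+0 mod 2 = 1
Syndrome = 1111
Column 15 of H equals this syndrome → error at bit 15 (1-indexed).
Flip bit 15: 100001001110000 → 100001001110001
Extract data bits at positions {3,5,6,7,9,10,11,12,13,14,15}: 00101110001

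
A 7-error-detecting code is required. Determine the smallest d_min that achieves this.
Detecting e errors requires d_min ≥ e + 1 = 7 + 1 = 8.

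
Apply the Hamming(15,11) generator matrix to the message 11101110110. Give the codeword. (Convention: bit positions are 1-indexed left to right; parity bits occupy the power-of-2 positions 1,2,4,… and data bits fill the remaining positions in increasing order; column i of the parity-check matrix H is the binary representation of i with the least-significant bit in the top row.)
Codeword c = d · G (mod 2), d = 11101110110:
  c[0] = d·G[:,0] = (11101110110)·(11011010101) mod 2 = 1+1+0+0+1+0+1+0+1+0+0 mod 2 = 1
  c[1] = d·G[:,1] = (11101110110)·(10110110011) mod 2 = 1+0+1+0+0+1+1+0+0+1+0 mod 2 = 1
  c[2] = d·G[:,2] = (11101110110)·(10000000000) mod 2 = 1+0+0+0+0+0+0+0+0+0+0 mod 2 = 1
  c[3] = d·G[:,3] = (11101110110)·(01110001111) mod 2 = 0+1+1+0+0+0+0+0+1+1+0 mod 2 = 0
  c[4] = d·G[:,4] = (11101110110)·(01000000000) mod 2 = 0+1+0+0+0+0+0+0+0+0+0 mod 2 = 1
  c[5] = d·G[:,5] = (11101110110)·(00100000000) mod 2 = 0+0+1+0+0+0+0+0+0+0+0 mod 2 = 1
  c[6] = d·G[:,6] = (11101110110)·(00010000000) mod 2 = 0+0+0+0+0+0+0+0+0+0+0 mod 2 = 0
  c[7] = d·G[:,7] = (11101110110)·(00001111111) mod 2 = 0+0+0+0+1+1+1+0+1+1+0 mod 2 = 1
  c[8] = d·G[:,8] = (11101110110)·(00001000000) mod 2 = 0+0+0+0+1+0+0+0+0+0+0 mod 2 = 1
  c[9] = d·G[:,9] = (11101110110)·(00000100000) mod 2 = 0+0+0+0+0+1+0+0+0+0+0 mod 2 = 1
  c[10] = d·G[:,10] = (11101110110)·(00000010000) mod 2 = 0+0+0+0+0+0+1+0+0+0+0 mod 2 = 1
  c[11] = d·G[:,11] = (11101110110)·(00000001000) mod 2 = 0+0+0+0+0+0+0+0+0+0+0 mod 2 = 0
  c[12] = d·G[:,12] = (11101110110)·(00000000100) mod 2 = 0+0+0+0+0+0+0+0+1+0+0 mod 2 = 1
  c[13] = d·G[:,13] = (11101110110)·(00000000010) mod 2 = 0+0+0+0+0+0+0+0+0+1+0 mod 2 = 1
  c[14] = d·G[:,14] = (11101110110)·(00000000001) mod 2 = 0+0+0+0+0+0+0+0+0+0+0 mod 2 = 0
Codeword = 111011011110110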